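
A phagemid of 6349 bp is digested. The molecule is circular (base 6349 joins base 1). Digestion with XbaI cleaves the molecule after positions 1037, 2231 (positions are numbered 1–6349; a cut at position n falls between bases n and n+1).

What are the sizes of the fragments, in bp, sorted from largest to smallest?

5155, 1194 bp

Circular molecule, 2 cuts → 2 fragments:
  2231 − 1037 = 1194 bp
  wrap: 6349 − 2231 + 1037 = 5155 bp
Sorted largest to smallest: 5155, 1194 bp.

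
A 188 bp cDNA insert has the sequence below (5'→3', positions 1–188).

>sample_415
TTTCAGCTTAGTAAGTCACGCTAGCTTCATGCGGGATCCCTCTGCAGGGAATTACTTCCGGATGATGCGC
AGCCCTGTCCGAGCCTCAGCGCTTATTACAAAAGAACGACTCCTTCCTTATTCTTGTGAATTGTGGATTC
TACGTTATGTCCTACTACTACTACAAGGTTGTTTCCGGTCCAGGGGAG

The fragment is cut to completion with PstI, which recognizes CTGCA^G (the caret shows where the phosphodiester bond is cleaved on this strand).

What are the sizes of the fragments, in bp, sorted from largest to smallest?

The PstI site (CTGCAG) starts at position 42.
PstI cuts after base 5 of each site (before the last base), so after position 46.
Linear molecule, 1 cut → 2 fragments:
  1–46 → 46 bp
  47–188 → 142 bp
Sorted largest to smallest: 142, 46 bp.

142, 46 bp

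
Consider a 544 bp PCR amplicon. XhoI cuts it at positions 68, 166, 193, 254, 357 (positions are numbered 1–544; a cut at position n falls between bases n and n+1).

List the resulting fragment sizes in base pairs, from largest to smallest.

Linear molecule, 5 cuts → 6 fragments:
  68 − 0 = 68 bp
  166 − 68 = 98 bp
  193 − 166 = 27 bp
  254 − 193 = 61 bp
  357 − 254 = 103 bp
  544 − 357 = 187 bp
Sorted largest to smallest: 187, 103, 98, 68, 61, 27 bp.

187, 103, 98, 68, 61, 27 bp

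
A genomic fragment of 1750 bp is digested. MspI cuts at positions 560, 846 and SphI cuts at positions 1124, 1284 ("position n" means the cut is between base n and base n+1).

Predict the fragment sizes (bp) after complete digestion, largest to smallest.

560, 466, 286, 278, 160 bp

Combined cut positions (sorted): 560, 846, 1124, 1284.
Linear molecule, 4 cuts → 5 fragments:
  560 − 0 = 560 bp
  846 − 560 = 286 bp
  1124 − 846 = 278 bp
  1284 − 1124 = 160 bp
  1750 − 1284 = 466 bp
Sorted largest to smallest: 560, 466, 286, 278, 160 bp.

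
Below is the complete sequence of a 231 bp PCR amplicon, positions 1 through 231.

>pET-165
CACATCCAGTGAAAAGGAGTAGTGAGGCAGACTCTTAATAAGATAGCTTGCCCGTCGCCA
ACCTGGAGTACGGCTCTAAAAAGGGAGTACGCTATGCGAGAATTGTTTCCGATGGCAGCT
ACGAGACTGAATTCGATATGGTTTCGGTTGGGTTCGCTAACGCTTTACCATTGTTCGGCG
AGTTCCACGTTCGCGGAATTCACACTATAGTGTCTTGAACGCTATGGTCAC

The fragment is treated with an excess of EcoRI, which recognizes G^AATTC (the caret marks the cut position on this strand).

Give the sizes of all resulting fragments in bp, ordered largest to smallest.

EcoRI sites (GAATTC) start at positions 129, 196.
EcoRI cuts after the first base of each site, so after positions 129, 196.
Linear molecule, 2 cuts → 3 fragments:
  1–129 → 129 bp
  130–196 → 67 bp
  197–231 → 35 bp
Sorted largest to smallest: 129, 67, 35 bp.

129, 67, 35 bp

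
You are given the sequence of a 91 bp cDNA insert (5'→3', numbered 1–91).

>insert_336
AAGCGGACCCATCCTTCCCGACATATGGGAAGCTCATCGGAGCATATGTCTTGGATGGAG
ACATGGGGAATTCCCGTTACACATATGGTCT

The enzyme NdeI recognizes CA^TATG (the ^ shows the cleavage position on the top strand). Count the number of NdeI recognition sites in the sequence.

CATATG occurs starting at positions 22, 43, 82.
NdeI cuts at 3 sites.

3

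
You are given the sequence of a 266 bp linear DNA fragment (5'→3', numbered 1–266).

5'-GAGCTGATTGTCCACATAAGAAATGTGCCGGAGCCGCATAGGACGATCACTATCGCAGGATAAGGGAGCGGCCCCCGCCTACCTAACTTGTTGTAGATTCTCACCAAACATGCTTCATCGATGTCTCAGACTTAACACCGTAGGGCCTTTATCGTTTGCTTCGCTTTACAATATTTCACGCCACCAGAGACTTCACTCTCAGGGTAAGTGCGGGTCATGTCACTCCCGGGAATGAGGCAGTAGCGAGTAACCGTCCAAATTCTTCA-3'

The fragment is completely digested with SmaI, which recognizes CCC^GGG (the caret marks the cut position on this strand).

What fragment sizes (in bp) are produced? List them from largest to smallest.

The SmaI site (CCCGGG) starts at position 225.
SmaI cuts after base 3 of each site, so after position 227.
Linear molecule, 1 cut → 2 fragments:
  1–227 → 227 bp
  228–266 → 39 bp
Sorted largest to smallest: 227, 39 bp.

227, 39 bp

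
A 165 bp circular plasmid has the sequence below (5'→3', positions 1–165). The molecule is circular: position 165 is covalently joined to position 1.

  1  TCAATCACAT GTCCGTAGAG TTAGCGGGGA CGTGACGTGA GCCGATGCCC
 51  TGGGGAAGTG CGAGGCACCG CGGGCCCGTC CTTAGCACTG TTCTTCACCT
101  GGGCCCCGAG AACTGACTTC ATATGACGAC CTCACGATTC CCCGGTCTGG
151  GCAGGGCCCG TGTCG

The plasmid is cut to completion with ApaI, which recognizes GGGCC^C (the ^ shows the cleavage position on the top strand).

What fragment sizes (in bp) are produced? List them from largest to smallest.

ApaI sites (GGGCCC) start at positions 72, 101, 154.
ApaI cuts after base 5 of each site (before the last base), so after positions 76, 105, 158.
Circular molecule, 3 cuts → 3 fragments:
  77–105 → 29 bp
  106–158 → 53 bp
  159–165 then 1–76 → 7 + 76 = 83 bp
Sorted largest to smallest: 83, 53, 29 bp.

83, 53, 29 bp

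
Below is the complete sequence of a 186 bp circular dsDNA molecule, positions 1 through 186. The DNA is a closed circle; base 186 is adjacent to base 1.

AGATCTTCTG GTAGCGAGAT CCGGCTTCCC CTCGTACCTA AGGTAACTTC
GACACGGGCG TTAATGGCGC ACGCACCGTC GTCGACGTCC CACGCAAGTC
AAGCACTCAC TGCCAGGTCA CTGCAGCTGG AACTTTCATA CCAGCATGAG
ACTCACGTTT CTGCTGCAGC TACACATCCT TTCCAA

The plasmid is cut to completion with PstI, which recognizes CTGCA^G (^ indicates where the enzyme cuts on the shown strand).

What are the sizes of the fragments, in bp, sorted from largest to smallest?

PstI sites (CTGCAG) start at positions 121, 164.
PstI cuts after base 5 of each site (before the last base), so after positions 125, 168.
Circular molecule, 2 cuts → 2 fragments:
  126–168 → 43 bp
  169–186 then 1–125 → 18 + 125 = 143 bp
Sorted largest to smallest: 143, 43 bp.

143, 43 bp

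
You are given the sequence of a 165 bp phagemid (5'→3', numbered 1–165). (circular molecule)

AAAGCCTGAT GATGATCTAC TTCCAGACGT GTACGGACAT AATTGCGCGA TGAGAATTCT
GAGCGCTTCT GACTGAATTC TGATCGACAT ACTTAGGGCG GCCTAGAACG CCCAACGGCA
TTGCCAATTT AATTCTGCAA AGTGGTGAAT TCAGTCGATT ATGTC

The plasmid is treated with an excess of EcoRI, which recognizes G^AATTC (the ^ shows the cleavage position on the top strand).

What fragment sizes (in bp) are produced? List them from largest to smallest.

72, 72, 21 bp

EcoRI sites (GAATTC) start at positions 54, 75, 147.
EcoRI cuts after the first base of each site, so after positions 54, 75, 147.
Circular molecule, 3 cuts → 3 fragments:
  55–75 → 21 bp
  76–147 → 72 bp
  148–165 then 1–54 → 18 + 54 = 72 bp
Sorted largest to smallest: 72, 72, 21 bp.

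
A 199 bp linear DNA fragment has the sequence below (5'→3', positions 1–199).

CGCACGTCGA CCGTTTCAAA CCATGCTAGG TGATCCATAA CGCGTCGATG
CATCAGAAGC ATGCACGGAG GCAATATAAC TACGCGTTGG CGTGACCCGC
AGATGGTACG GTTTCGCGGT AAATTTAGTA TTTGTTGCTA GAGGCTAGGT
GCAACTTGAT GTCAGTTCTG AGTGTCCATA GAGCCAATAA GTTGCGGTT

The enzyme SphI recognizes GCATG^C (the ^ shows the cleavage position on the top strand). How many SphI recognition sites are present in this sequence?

1

GCATGC occurs starting at position 59.
SphI cuts at 1 site.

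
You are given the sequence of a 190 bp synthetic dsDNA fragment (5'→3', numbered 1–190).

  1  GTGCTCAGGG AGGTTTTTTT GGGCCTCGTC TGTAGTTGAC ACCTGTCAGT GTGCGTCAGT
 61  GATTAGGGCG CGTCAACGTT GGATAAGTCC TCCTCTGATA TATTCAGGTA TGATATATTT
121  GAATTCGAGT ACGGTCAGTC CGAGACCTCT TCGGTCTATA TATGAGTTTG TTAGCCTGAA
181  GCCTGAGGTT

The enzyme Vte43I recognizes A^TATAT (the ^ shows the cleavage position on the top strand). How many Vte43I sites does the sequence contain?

3

ATATAT occurs starting at positions 98, 113, 158.
Vte43I cuts at 3 sites.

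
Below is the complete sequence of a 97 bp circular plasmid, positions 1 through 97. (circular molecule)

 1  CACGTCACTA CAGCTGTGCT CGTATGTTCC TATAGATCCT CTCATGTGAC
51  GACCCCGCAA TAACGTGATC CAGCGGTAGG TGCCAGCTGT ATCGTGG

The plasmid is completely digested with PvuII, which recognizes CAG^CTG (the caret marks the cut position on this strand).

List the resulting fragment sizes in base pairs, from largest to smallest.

PvuII sites (CAGCTG) start at positions 11, 84.
PvuII cuts after base 3 of each site, so after positions 13, 86.
Circular molecule, 2 cuts → 2 fragments:
  14–86 → 73 bp
  87–97 then 1–13 → 11 + 13 = 24 bp
Sorted largest to smallest: 73, 24 bp.

73, 24 bp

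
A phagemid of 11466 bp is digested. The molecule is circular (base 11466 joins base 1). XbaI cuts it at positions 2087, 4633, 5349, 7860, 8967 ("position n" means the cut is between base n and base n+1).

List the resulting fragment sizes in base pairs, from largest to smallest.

Circular molecule, 5 cuts → 5 fragments:
  4633 − 2087 = 2546 bp
  5349 − 4633 = 716 bp
  7860 − 5349 = 2511 bp
  8967 − 7860 = 1107 bp
  wrap: 11466 − 8967 + 2087 = 4586 bp
Sorted largest to smallest: 4586, 2546, 2511, 1107, 716 bp.

4586, 2546, 2511, 1107, 716 bp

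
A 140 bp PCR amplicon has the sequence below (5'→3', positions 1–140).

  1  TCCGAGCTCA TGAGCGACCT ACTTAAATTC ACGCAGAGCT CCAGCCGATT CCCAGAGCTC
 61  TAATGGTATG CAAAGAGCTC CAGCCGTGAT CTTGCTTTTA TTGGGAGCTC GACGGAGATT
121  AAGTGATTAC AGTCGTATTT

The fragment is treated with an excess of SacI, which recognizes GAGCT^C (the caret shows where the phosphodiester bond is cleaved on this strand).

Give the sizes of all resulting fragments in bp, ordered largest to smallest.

SacI sites (GAGCTC) start at positions 4, 36, 55, 75, 105.
SacI cuts after base 5 of each site (before the last base), so after positions 8, 40, 59, 79, 109.
Linear molecule, 5 cuts → 6 fragments:
  1–8 → 8 bp
  9–40 → 32 bp
  41–59 → 19 bp
  60–79 → 20 bp
  80–109 → 30 bp
  110–140 → 31 bp
Sorted largest to smallest: 32, 31, 30, 20, 19, 8 bp.

32, 31, 30, 20, 19, 8 bp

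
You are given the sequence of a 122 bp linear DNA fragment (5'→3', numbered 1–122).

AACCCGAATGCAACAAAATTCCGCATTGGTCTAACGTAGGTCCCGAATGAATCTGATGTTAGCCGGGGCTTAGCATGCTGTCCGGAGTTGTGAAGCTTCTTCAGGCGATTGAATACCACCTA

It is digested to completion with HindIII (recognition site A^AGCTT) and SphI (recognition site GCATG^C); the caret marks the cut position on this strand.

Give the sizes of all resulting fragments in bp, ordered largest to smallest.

The HindIII site (AAGCTT) starts at position 93.
HindIII cuts after the first base of each site, so after position 93.
The SphI site (GCATGC) starts at position 73.
SphI cuts after base 5 of each site (before the last base), so after position 77.
Combined cut positions: 77, 93.
Linear molecule, 2 cuts → 3 fragments:
  1–77 → 77 bp
  78–93 → 16 bp
  94–122 → 29 bp
Sorted largest to smallest: 77, 29, 16 bp.

77, 29, 16 bp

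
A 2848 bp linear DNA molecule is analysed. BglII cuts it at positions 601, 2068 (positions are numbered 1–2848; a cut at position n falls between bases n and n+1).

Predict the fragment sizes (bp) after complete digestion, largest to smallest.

Linear molecule, 2 cuts → 3 fragments:
  601 − 0 = 601 bp
  2068 − 601 = 1467 bp
  2848 − 2068 = 780 bp
Sorted largest to smallest: 1467, 780, 601 bp.

1467, 780, 601 bp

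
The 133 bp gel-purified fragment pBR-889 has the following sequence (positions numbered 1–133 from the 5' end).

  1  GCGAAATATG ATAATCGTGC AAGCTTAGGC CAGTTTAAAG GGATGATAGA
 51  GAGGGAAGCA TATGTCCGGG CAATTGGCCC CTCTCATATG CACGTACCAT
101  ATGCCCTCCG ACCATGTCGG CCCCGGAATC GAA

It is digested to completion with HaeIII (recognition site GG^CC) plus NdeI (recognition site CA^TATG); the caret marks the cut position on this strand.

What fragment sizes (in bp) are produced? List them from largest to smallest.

HaeIII sites (GGCC) start at positions 28, 76, 119.
HaeIII cuts after base 2 of each site, so after positions 29, 77, 120.
NdeI sites (CATATG) start at positions 59, 85, 98.
NdeI cuts after base 2 of each site, so after positions 60, 86, 99.
Combined cut positions: 29, 60, 77, 86, 99, 120.
Linear molecule, 6 cuts → 7 fragments:
  1–29 → 29 bp
  30–60 → 31 bp
  61–77 → 17 bp
  78–86 → 9 bp
  87–99 → 13 bp
  100–120 → 21 bp
  121–133 → 13 bp
Sorted largest to smallest: 31, 29, 21, 17, 13, 13, 9 bp.

31, 29, 21, 17, 13, 13, 9 bp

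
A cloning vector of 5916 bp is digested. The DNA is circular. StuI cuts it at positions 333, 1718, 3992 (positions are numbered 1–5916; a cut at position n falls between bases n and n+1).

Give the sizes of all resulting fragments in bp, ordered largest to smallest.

Circular molecule, 3 cuts → 3 fragments:
  1718 − 333 = 1385 bp
  3992 − 1718 = 2274 bp
  wrap: 5916 − 3992 + 333 = 2257 bp
Sorted largest to smallest: 2274, 2257, 1385 bp.

2274, 2257, 1385 bp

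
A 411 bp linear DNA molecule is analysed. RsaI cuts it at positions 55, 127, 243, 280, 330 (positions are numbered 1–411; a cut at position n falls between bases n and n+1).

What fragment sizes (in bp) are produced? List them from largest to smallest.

116, 81, 72, 55, 50, 37 bp

Linear molecule, 5 cuts → 6 fragments:
  55 − 0 = 55 bp
  127 − 55 = 72 bp
  243 − 127 = 116 bp
  280 − 243 = 37 bp
  330 − 280 = 50 bp
  411 − 330 = 81 bp
Sorted largest to smallest: 116, 81, 72, 55, 50, 37 bp.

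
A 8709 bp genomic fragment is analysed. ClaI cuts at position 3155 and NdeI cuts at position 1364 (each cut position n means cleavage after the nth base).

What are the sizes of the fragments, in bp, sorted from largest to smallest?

Combined cut positions (sorted): 1364, 3155.
Linear molecule, 2 cuts → 3 fragments:
  1364 − 0 = 1364 bp
  3155 − 1364 = 1791 bp
  8709 − 3155 = 5554 bp
Sorted largest to smallest: 5554, 1791, 1364 bp.

5554, 1791, 1364 bp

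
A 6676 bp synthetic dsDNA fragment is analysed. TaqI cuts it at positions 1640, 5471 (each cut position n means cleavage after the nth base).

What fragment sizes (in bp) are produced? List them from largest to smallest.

Linear molecule, 2 cuts → 3 fragments:
  1640 − 0 = 1640 bp
  5471 − 1640 = 3831 bp
  6676 − 5471 = 1205 bp
Sorted largest to smallest: 3831, 1640, 1205 bp.

3831, 1640, 1205 bp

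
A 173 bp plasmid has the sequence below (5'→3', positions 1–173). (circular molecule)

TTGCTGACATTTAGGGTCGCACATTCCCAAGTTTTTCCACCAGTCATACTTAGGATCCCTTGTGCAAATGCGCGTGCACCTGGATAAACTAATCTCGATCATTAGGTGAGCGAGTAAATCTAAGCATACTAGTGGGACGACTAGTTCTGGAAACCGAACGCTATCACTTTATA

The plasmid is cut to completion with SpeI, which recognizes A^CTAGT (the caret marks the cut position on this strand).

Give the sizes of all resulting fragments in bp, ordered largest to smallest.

161, 12 bp

SpeI sites (ACTAGT) start at positions 128, 140.
SpeI cuts after the first base of each site, so after positions 128, 140.
Circular molecule, 2 cuts → 2 fragments:
  129–140 → 12 bp
  141–173 then 1–128 → 33 + 128 = 161 bp
Sorted largest to smallest: 161, 12 bp.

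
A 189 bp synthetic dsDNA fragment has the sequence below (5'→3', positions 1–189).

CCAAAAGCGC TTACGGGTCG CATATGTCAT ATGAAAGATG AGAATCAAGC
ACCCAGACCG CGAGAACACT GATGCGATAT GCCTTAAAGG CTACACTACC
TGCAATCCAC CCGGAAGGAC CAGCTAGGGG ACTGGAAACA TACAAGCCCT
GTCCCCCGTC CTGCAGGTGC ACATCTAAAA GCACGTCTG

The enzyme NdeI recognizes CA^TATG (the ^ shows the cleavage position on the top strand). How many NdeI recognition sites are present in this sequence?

2

CATATG occurs starting at positions 21, 28.
NdeI cuts at 2 sites.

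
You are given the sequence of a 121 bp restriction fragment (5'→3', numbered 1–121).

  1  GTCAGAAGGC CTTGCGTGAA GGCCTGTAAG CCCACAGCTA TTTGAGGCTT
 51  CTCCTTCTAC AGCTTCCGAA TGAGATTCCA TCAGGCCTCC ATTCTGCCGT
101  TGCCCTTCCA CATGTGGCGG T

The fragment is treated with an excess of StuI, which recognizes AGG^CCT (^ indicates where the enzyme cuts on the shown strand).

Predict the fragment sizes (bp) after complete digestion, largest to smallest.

63, 36, 13, 9 bp

StuI sites (AGGCCT) start at positions 7, 20, 83.
StuI cuts after base 3 of each site, so after positions 9, 22, 85.
Linear molecule, 3 cuts → 4 fragments:
  1–9 → 9 bp
  10–22 → 13 bp
  23–85 → 63 bp
  86–121 → 36 bp
Sorted largest to smallest: 63, 36, 13, 9 bp.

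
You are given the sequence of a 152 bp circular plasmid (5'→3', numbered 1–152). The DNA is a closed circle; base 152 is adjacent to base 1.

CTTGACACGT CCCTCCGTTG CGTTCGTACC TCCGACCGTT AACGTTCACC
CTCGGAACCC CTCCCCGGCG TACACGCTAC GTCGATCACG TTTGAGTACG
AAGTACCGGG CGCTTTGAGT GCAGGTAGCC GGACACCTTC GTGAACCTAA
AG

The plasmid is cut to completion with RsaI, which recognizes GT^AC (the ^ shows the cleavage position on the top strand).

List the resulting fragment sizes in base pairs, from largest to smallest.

75, 44, 26, 7 bp

RsaI sites (GTAC) start at positions 26, 70, 96, 103.
RsaI cuts after base 2 of each site, so after positions 27, 71, 97, 104.
Circular molecule, 4 cuts → 4 fragments:
  28–71 → 44 bp
  72–97 → 26 bp
  98–104 → 7 bp
  105–152 then 1–27 → 48 + 27 = 75 bp
Sorted largest to smallest: 75, 44, 26, 7 bp.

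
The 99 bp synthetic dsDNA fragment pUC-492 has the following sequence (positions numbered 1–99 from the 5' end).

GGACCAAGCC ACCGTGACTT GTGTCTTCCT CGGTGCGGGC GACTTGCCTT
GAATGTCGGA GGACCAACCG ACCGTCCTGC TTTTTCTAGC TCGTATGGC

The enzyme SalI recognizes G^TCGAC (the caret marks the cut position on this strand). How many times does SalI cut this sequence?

0

No occurrence of GTCGAC is present in the sequence.
SalI does not cut: 0 sites.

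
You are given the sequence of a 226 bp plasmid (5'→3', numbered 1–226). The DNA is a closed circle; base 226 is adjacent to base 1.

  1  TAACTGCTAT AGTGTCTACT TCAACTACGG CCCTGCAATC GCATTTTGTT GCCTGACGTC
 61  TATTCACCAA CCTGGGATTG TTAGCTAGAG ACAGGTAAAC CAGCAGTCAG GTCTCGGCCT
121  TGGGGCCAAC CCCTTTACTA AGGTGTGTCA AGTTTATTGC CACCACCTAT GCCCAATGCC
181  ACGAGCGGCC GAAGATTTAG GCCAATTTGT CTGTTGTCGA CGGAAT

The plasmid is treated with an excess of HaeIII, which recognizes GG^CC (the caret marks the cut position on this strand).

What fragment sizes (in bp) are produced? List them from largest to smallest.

87, 63, 55, 13, 8 bp

HaeIII sites (GGCC) start at positions 29, 116, 124, 187, 200.
HaeIII cuts after base 2 of each site, so after positions 30, 117, 125, 188, 201.
Circular molecule, 5 cuts → 5 fragments:
  31–117 → 87 bp
  118–125 → 8 bp
  126–188 → 63 bp
  189–201 → 13 bp
  202–226 then 1–30 → 25 + 30 = 55 bp
Sorted largest to smallest: 87, 63, 55, 13, 8 bp.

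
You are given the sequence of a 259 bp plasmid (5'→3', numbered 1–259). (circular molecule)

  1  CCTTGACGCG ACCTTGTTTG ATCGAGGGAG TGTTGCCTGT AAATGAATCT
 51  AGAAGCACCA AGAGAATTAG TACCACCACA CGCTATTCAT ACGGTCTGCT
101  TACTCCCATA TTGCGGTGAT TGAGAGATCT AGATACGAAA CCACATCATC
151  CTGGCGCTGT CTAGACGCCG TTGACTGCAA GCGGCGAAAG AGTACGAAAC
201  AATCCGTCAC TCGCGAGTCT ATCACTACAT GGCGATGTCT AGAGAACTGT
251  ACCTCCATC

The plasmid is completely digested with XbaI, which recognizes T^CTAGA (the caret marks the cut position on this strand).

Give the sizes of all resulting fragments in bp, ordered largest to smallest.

80, 78, 69, 32 bp

XbaI sites (TCTAGA) start at positions 48, 128, 160, 238.
XbaI cuts after the first base of each site, so after positions 48, 128, 160, 238.
Circular molecule, 4 cuts → 4 fragments:
  49–128 → 80 bp
  129–160 → 32 bp
  161–238 → 78 bp
  239–259 then 1–48 → 21 + 48 = 69 bp
Sorted largest to smallest: 80, 78, 69, 32 bp.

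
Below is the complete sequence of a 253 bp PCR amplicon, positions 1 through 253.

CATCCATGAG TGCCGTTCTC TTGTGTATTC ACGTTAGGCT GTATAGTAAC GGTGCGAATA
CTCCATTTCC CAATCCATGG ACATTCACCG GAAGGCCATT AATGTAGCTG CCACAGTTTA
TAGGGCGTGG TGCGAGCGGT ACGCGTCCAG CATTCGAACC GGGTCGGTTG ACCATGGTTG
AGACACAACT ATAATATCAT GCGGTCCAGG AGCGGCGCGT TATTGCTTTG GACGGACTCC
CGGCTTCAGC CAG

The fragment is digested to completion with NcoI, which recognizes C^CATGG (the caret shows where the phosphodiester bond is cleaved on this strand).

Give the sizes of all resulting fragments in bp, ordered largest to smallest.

NcoI sites (CCATGG) start at positions 75, 172.
NcoI cuts after the first base of each site, so after positions 75, 172.
Linear molecule, 2 cuts → 3 fragments:
  1–75 → 75 bp
  76–172 → 97 bp
  173–253 → 81 bp
Sorted largest to smallest: 97, 81, 75 bp.

97, 81, 75 bp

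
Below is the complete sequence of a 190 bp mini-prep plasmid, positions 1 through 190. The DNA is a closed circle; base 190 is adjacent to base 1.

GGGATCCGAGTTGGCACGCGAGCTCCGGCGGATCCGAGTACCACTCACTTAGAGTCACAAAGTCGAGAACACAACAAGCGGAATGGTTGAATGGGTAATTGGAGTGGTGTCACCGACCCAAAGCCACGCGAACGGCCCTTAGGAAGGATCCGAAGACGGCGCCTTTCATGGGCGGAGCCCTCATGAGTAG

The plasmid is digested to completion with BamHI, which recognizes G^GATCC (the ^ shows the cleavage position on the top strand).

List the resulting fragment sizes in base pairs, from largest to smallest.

116, 46, 28 bp

BamHI sites (GGATCC) start at positions 2, 30, 146.
BamHI cuts after the first base of each site, so after positions 2, 30, 146.
Circular molecule, 3 cuts → 3 fragments:
  3–30 → 28 bp
  31–146 → 116 bp
  147–190 then 1–2 → 44 + 2 = 46 bp
Sorted largest to smallest: 116, 46, 28 bp.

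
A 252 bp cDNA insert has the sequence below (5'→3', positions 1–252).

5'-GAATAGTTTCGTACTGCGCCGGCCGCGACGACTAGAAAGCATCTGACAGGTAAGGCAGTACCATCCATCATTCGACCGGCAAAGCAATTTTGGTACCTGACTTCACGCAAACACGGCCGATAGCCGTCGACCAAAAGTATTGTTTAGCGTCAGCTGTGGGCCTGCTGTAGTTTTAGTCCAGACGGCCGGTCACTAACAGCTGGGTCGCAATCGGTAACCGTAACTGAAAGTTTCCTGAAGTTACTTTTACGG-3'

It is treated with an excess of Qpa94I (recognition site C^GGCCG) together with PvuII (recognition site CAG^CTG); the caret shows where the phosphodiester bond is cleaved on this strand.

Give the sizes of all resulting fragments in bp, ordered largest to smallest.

94, 53, 39, 30, 20, 16 bp

Qpa94I sites (CGGCCG) start at positions 20, 114, 183.
Qpa94I cuts after the first base of each site, so after positions 20, 114, 183.
PvuII sites (CAGCTG) start at positions 151, 197.
PvuII cuts after base 3 of each site, so after positions 153, 199.
Combined cut positions: 20, 114, 153, 183, 199.
Linear molecule, 5 cuts → 6 fragments:
  1–20 → 20 bp
  21–114 → 94 bp
  115–153 → 39 bp
  154–183 → 30 bp
  184–199 → 16 bp
  200–252 → 53 bp
Sorted largest to smallest: 94, 53, 39, 30, 20, 16 bp.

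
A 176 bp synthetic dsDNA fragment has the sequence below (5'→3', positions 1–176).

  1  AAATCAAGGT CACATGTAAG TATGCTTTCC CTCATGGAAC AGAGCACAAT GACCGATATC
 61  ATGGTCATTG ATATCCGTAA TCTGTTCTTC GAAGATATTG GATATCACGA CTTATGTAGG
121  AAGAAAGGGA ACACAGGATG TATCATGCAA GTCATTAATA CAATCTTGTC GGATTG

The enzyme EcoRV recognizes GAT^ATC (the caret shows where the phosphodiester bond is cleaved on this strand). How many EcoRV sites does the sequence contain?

GATATC occurs starting at positions 55, 70, 101.
EcoRV cuts at 3 sites.

3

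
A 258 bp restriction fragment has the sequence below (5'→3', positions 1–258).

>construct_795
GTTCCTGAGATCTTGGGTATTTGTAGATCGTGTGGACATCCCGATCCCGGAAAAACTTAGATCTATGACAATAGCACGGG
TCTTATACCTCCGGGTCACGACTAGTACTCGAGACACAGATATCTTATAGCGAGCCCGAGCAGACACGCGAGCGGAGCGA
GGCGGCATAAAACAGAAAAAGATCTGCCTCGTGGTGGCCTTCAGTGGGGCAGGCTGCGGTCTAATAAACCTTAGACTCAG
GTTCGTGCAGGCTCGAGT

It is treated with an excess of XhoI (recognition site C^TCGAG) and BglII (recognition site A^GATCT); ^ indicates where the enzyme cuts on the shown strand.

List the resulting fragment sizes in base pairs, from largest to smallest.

XhoI sites (CTCGAG) start at positions 108, 252.
XhoI cuts after the first base of each site, so after positions 108, 252.
BglII sites (AGATCT) start at positions 8, 59, 180.
BglII cuts after the first base of each site, so after positions 8, 59, 180.
Combined cut positions: 8, 59, 108, 180, 252.
Linear molecule, 5 cuts → 6 fragments:
  1–8 → 8 bp
  9–59 → 51 bp
  60–108 → 49 bp
  109–180 → 72 bp
  181–252 → 72 bp
  253–258 → 6 bp
Sorted largest to smallest: 72, 72, 51, 49, 8, 6 bp.

72, 72, 51, 49, 8, 6 bp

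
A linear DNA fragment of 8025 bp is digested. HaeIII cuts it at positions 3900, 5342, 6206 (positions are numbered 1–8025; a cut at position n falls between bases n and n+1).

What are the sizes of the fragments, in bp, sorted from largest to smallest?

3900, 1819, 1442, 864 bp

Linear molecule, 3 cuts → 4 fragments:
  3900 − 0 = 3900 bp
  5342 − 3900 = 1442 bp
  6206 − 5342 = 864 bp
  8025 − 6206 = 1819 bp
Sorted largest to smallest: 3900, 1819, 1442, 864 bp.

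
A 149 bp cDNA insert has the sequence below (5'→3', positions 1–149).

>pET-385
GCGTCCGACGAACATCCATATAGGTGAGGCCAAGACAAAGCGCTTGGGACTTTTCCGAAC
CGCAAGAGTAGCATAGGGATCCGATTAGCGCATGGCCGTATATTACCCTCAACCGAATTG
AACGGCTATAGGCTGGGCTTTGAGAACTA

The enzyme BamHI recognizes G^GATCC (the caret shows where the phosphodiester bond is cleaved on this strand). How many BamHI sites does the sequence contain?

GGATCC occurs starting at position 77.
BamHI cuts at 1 site.

1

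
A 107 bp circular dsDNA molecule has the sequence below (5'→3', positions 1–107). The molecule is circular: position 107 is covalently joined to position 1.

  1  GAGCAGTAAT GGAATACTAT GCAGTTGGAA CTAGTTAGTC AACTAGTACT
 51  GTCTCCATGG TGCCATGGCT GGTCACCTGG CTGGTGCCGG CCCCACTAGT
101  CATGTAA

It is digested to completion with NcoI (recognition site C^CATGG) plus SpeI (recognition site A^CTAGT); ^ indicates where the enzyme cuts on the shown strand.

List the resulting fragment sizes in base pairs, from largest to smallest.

42, 32, 13, 12, 8 bp

NcoI sites (CCATGG) start at positions 55, 63.
NcoI cuts after the first base of each site, so after positions 55, 63.
SpeI sites (ACTAGT) start at positions 30, 42, 95.
SpeI cuts after the first base of each site, so after positions 30, 42, 95.
Combined cut positions: 30, 42, 55, 63, 95.
Circular molecule, 5 cuts → 5 fragments:
  31–42 → 12 bp
  43–55 → 13 bp
  56–63 → 8 bp
  64–95 → 32 bp
  96–107 then 1–30 → 12 + 30 = 42 bp
Sorted largest to smallest: 42, 32, 13, 12, 8 bp.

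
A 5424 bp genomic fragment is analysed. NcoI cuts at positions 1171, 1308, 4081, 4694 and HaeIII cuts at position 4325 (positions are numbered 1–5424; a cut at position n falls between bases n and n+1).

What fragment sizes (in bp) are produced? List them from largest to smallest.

2773, 1171, 730, 369, 244, 137 bp

Combined cut positions (sorted): 1171, 1308, 4081, 4325, 4694.
Linear molecule, 5 cuts → 6 fragments:
  1171 − 0 = 1171 bp
  1308 − 1171 = 137 bp
  4081 − 1308 = 2773 bp
  4325 − 4081 = 244 bp
  4694 − 4325 = 369 bp
  5424 − 4694 = 730 bp
Sorted largest to smallest: 2773, 1171, 730, 369, 244, 137 bp.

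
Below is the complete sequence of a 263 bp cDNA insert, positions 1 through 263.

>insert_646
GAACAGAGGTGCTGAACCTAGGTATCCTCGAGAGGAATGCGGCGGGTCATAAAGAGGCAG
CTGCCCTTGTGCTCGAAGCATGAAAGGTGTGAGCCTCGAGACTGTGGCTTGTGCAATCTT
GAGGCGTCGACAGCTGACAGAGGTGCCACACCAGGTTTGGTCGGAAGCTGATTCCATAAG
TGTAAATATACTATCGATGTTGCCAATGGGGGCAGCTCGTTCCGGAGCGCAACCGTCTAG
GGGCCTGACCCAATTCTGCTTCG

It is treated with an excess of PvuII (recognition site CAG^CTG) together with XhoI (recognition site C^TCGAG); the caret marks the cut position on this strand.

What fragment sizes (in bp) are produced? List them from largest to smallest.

PvuII sites (CAGCTG) start at positions 58, 131.
PvuII cuts after base 3 of each site, so after positions 60, 133.
XhoI sites (CTCGAG) start at positions 27, 95.
XhoI cuts after the first base of each site, so after positions 27, 95.
Combined cut positions: 27, 60, 95, 133.
Linear molecule, 4 cuts → 5 fragments:
  1–27 → 27 bp
  28–60 → 33 bp
  61–95 → 35 bp
  96–133 → 38 bp
  134–263 → 130 bp
Sorted largest to smallest: 130, 38, 35, 33, 27 bp.

130, 38, 35, 33, 27 bp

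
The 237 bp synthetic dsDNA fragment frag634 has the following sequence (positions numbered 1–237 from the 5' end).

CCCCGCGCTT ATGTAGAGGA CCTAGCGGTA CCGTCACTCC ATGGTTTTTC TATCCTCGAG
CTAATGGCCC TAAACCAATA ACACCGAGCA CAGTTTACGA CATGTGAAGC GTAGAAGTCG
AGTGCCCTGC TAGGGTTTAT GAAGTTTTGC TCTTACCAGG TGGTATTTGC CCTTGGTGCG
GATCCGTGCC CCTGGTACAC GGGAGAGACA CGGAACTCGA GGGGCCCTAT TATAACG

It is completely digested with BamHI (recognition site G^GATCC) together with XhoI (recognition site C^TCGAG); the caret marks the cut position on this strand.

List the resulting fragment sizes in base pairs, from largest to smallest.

125, 55, 36, 21 bp

The BamHI site (GGATCC) starts at position 180.
BamHI cuts after the first base of each site, so after position 180.
XhoI sites (CTCGAG) start at positions 55, 216.
XhoI cuts after the first base of each site, so after positions 55, 216.
Combined cut positions: 55, 180, 216.
Linear molecule, 3 cuts → 4 fragments:
  1–55 → 55 bp
  56–180 → 125 bp
  181–216 → 36 bp
  217–237 → 21 bp
Sorted largest to smallest: 125, 55, 36, 21 bp.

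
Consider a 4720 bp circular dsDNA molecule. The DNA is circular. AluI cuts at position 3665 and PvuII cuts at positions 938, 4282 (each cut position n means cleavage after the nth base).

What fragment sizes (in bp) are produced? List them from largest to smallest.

Combined cut positions (sorted): 938, 3665, 4282.
Circular molecule, 3 cuts → 3 fragments:
  3665 − 938 = 2727 bp
  4282 − 3665 = 617 bp
  wrap: 4720 − 4282 + 938 = 1376 bp
Sorted largest to smallest: 2727, 1376, 617 bp.

2727, 1376, 617 bp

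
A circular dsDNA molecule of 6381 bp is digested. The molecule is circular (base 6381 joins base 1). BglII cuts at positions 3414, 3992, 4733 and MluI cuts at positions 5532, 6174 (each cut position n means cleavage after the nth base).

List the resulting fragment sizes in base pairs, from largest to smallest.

3621, 799, 741, 642, 578 bp

Combined cut positions (sorted): 3414, 3992, 4733, 5532, 6174.
Circular molecule, 5 cuts → 5 fragments:
  3992 − 3414 = 578 bp
  4733 − 3992 = 741 bp
  5532 − 4733 = 799 bp
  6174 − 5532 = 642 bp
  wrap: 6381 − 6174 + 3414 = 3621 bp
Sorted largest to smallest: 3621, 799, 741, 642, 578 bp.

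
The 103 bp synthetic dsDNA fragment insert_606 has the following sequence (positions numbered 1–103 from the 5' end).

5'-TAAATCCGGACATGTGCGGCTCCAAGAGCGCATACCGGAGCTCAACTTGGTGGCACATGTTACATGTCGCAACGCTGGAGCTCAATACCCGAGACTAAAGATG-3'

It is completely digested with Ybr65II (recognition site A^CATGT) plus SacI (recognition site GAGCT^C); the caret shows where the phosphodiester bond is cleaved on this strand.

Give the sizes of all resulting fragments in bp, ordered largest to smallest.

32, 21, 20, 13, 10, 7 bp

Ybr65II sites (ACATGT) start at positions 10, 55, 62.
Ybr65II cuts after the first base of each site, so after positions 10, 55, 62.
SacI sites (GAGCTC) start at positions 38, 78.
SacI cuts after base 5 of each site (before the last base), so after positions 42, 82.
Combined cut positions: 10, 42, 55, 62, 82.
Linear molecule, 5 cuts → 6 fragments:
  1–10 → 10 bp
  11–42 → 32 bp
  43–55 → 13 bp
  56–62 → 7 bp
  63–82 → 20 bp
  83–103 → 21 bp
Sorted largest to smallest: 32, 21, 20, 13, 10, 7 bp.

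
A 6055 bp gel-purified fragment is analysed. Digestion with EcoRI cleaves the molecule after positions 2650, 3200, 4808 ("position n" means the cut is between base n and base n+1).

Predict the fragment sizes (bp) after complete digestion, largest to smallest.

2650, 1608, 1247, 550 bp

Linear molecule, 3 cuts → 4 fragments:
  2650 − 0 = 2650 bp
  3200 − 2650 = 550 bp
  4808 − 3200 = 1608 bp
  6055 − 4808 = 1247 bp
Sorted largest to smallest: 2650, 1608, 1247, 550 bp.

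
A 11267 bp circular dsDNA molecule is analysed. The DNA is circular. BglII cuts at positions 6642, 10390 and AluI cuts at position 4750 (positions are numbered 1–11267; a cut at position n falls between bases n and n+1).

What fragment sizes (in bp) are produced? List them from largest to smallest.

Combined cut positions (sorted): 4750, 6642, 10390.
Circular molecule, 3 cuts → 3 fragments:
  6642 − 4750 = 1892 bp
  10390 − 6642 = 3748 bp
  wrap: 11267 − 10390 + 4750 = 5627 bp
Sorted largest to smallest: 5627, 3748, 1892 bp.

5627, 3748, 1892 bp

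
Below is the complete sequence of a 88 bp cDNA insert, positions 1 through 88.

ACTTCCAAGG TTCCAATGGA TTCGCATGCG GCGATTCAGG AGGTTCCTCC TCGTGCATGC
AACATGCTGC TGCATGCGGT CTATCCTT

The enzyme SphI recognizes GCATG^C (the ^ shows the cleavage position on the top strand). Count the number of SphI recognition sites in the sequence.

3

GCATGC occurs starting at positions 24, 55, 72.
SphI cuts at 3 sites.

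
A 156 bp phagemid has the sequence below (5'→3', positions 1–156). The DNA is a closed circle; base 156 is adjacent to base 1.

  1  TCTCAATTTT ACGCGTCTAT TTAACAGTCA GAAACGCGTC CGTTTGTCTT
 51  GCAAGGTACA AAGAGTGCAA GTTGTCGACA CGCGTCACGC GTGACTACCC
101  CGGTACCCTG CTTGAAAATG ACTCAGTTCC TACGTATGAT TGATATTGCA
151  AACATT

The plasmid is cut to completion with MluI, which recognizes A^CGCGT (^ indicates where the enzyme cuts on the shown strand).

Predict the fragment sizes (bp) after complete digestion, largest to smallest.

80, 46, 23, 7 bp

MluI sites (ACGCGT) start at positions 11, 34, 80, 87.
MluI cuts after the first base of each site, so after positions 11, 34, 80, 87.
Circular molecule, 4 cuts → 4 fragments:
  12–34 → 23 bp
  35–80 → 46 bp
  81–87 → 7 bp
  88–156 then 1–11 → 69 + 11 = 80 bp
Sorted largest to smallest: 80, 46, 23, 7 bp.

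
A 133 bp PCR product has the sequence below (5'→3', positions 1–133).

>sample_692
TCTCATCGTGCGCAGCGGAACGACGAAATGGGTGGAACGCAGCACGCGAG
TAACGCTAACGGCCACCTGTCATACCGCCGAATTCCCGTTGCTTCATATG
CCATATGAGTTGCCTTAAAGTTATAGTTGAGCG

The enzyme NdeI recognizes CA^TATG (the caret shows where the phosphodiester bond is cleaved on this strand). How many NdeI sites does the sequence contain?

2

CATATG occurs starting at positions 95, 102.
NdeI cuts at 2 sites.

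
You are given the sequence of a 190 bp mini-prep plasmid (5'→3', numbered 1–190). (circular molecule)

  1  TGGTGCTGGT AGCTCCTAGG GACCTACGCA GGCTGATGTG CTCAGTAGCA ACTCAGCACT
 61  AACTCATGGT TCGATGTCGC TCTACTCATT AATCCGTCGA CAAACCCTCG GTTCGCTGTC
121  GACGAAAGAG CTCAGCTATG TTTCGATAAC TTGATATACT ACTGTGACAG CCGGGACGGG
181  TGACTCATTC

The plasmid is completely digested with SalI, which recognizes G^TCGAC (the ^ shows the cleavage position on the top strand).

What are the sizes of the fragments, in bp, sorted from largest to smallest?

168, 22 bp

SalI sites (GTCGAC) start at positions 96, 118.
SalI cuts after the first base of each site, so after positions 96, 118.
Circular molecule, 2 cuts → 2 fragments:
  97–118 → 22 bp
  119–190 then 1–96 → 72 + 96 = 168 bp
Sorted largest to smallest: 168, 22 bp.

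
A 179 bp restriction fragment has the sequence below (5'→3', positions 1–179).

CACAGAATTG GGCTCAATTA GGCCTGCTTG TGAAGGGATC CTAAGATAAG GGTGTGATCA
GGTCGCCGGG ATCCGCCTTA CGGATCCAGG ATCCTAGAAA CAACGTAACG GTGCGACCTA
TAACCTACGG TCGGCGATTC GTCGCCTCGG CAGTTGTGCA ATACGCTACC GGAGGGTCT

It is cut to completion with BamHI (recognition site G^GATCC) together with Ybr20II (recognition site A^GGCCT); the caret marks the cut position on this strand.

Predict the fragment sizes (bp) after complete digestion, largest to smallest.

90, 33, 20, 16, 13, 7 bp

BamHI sites (GGATCC) start at positions 36, 69, 82, 89.
BamHI cuts after the first base of each site, so after positions 36, 69, 82, 89.
The Ybr20II site (AGGCCT) starts at position 20.
Ybr20II cuts after the first base of each site, so after position 20.
Combined cut positions: 20, 36, 69, 82, 89.
Linear molecule, 5 cuts → 6 fragments:
  1–20 → 20 bp
  21–36 → 16 bp
  37–69 → 33 bp
  70–82 → 13 bp
  83–89 → 7 bp
  90–179 → 90 bp
Sorted largest to smallest: 90, 33, 20, 16, 13, 7 bp.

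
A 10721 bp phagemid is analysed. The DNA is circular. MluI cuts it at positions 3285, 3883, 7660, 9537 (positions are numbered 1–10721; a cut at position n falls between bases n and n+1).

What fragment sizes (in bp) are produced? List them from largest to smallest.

Circular molecule, 4 cuts → 4 fragments:
  3883 − 3285 = 598 bp
  7660 − 3883 = 3777 bp
  9537 − 7660 = 1877 bp
  wrap: 10721 − 9537 + 3285 = 4469 bp
Sorted largest to smallest: 4469, 3777, 1877, 598 bp.

4469, 3777, 1877, 598 bp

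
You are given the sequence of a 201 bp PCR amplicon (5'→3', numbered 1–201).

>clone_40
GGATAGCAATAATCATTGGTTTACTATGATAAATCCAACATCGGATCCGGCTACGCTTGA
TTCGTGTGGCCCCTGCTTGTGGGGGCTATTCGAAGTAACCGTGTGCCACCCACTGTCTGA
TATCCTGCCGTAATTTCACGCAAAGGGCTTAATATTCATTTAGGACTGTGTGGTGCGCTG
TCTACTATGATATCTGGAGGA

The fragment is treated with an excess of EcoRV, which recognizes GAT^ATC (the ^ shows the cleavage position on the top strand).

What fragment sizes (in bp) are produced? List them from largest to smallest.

121, 70, 10 bp

EcoRV sites (GATATC) start at positions 119, 189.
EcoRV cuts after base 3 of each site, so after positions 121, 191.
Linear molecule, 2 cuts → 3 fragments:
  1–121 → 121 bp
  122–191 → 70 bp
  192–201 → 10 bp
Sorted largest to smallest: 121, 70, 10 bp.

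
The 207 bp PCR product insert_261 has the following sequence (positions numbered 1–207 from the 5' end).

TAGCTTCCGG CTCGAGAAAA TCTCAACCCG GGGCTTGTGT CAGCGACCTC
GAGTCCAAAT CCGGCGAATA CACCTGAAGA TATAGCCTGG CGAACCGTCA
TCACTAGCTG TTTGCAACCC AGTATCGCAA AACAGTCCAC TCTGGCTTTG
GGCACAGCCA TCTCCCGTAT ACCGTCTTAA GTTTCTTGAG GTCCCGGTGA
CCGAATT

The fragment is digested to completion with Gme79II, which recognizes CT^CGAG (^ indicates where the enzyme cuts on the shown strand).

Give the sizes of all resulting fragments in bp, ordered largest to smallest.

Gme79II sites (CTCGAG) start at positions 11, 48.
Gme79II cuts after base 2 of each site, so after positions 12, 49.
Linear molecule, 2 cuts → 3 fragments:
  1–12 → 12 bp
  13–49 → 37 bp
  50–207 → 158 bp
Sorted largest to smallest: 158, 37, 12 bp.

158, 37, 12 bp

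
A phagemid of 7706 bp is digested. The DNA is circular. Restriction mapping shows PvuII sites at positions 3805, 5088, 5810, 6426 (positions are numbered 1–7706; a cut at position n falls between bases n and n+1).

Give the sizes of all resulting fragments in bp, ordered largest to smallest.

5085, 1283, 722, 616 bp

Circular molecule, 4 cuts → 4 fragments:
  5088 − 3805 = 1283 bp
  5810 − 5088 = 722 bp
  6426 − 5810 = 616 bp
  wrap: 7706 − 6426 + 3805 = 5085 bp
Sorted largest to smallest: 5085, 1283, 722, 616 bp.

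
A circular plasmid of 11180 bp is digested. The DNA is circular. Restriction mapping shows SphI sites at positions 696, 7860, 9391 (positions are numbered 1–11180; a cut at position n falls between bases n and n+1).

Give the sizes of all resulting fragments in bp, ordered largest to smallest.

Circular molecule, 3 cuts → 3 fragments:
  7860 − 696 = 7164 bp
  9391 − 7860 = 1531 bp
  wrap: 11180 − 9391 + 696 = 2485 bp
Sorted largest to smallest: 7164, 2485, 1531 bp.

7164, 2485, 1531 bp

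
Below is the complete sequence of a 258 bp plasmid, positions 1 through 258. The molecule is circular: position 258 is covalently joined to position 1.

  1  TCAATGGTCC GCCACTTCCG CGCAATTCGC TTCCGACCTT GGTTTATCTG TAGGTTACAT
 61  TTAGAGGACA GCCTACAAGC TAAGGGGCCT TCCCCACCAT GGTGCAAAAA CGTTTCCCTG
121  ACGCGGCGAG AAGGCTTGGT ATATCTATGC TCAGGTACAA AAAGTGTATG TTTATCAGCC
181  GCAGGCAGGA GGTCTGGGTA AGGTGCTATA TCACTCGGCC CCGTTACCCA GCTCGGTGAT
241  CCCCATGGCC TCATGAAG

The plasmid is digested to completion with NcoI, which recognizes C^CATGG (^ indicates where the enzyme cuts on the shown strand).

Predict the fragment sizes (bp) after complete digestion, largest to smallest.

NcoI sites (CCATGG) start at positions 97, 243.
NcoI cuts after the first base of each site, so after positions 97, 243.
Circular molecule, 2 cuts → 2 fragments:
  98–243 → 146 bp
  244–258 then 1–97 → 15 + 97 = 112 bp
Sorted largest to smallest: 146, 112 bp.

146, 112 bp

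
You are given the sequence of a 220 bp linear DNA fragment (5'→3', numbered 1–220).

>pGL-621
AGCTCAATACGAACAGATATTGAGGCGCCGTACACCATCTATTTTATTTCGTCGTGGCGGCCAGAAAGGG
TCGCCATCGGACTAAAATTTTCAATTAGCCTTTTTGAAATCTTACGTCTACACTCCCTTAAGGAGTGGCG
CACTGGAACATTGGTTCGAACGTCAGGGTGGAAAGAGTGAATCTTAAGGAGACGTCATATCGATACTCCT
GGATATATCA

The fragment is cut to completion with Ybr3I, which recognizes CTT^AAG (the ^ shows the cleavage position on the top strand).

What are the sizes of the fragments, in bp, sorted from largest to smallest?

Ybr3I sites (CTTAAG) start at positions 127, 183.
Ybr3I cuts after base 3 of each site, so after positions 129, 185.
Linear molecule, 2 cuts → 3 fragments:
  1–129 → 129 bp
  130–185 → 56 bp
  186–220 → 35 bp
Sorted largest to smallest: 129, 56, 35 bp.

129, 56, 35 bp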